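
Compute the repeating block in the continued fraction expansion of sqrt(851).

Write x_i = (sqrt(851) + m_i)/d_i with (m_0, d_0) = (0, 1). a_0 = floor(sqrt(851)) = 29, since 29^2 = 841 <= 851 < 900 = 30^2.
Iterate m_{i+1} = d_i*a_i - m_i, d_{i+1} = (851 - m_{i+1}^2)/d_i, a_{i+1} = floor((a_0 + m_{i+1})/d_{i+1}):
  m_1 = 1*29 - 0 = 29, d_1 = (851 - 29^2)/1 = 10/1 = 10, a_1 = floor((29 + 29)/10) = 5.
  m_2 = 10*5 - 29 = 21, d_2 = (851 - 21^2)/10 = 410/10 = 41, a_2 = floor((29 + 21)/41) = 1.
  m_3 = 41*1 - 21 = 20, d_3 = (851 - 20^2)/41 = 451/41 = 11, a_3 = floor((29 + 20)/11) = 4.
  m_4 = 11*4 - 20 = 24, d_4 = (851 - 24^2)/11 = 275/11 = 25, a_4 = floor((29 + 24)/25) = 2.
  m_5 = 25*2 - 24 = 26, d_5 = (851 - 26^2)/25 = 175/25 = 7, a_5 = floor((29 + 26)/7) = 7.
  m_6 = 7*7 - 26 = 23, d_6 = (851 - 23^2)/7 = 322/7 = 46, a_6 = floor((29 + 23)/46) = 1.
  m_7 = 46*1 - 23 = 23, d_7 = (851 - 23^2)/46 = 322/46 = 7, a_7 = floor((29 + 23)/7) = 7.
  m_8 = 7*7 - 23 = 26, d_8 = (851 - 26^2)/7 = 175/7 = 25, a_8 = floor((29 + 26)/25) = 2.
  m_9 = 25*2 - 26 = 24, d_9 = (851 - 24^2)/25 = 275/25 = 11, a_9 = floor((29 + 24)/11) = 4.
  m_10 = 11*4 - 24 = 20, d_10 = (851 - 20^2)/11 = 451/11 = 41, a_10 = floor((29 + 20)/41) = 1.
  m_11 = 41*1 - 20 = 21, d_11 = (851 - 21^2)/41 = 410/41 = 10, a_11 = floor((29 + 21)/10) = 5.
  m_12 = 10*5 - 21 = 29, d_12 = (851 - 29^2)/10 = 10/10 = 1, a_12 = floor((29 + 29)/1) = 58.
  m_13 = 1*58 - 29 = 29, d_13 = (851 - 29^2)/1 = 10/1 = 10: (m_13, d_13) = (m_1, d_1) = (29, 10), so from here the quotients repeat a_1, ..., a_12; the period length is 12.
Hence the expansion of sqrt(851) is a_0 = 29 followed by the repeating block 5, 1, 4, 2, 7, 1, 7, 2, 4, 1, 5, 58 (period 12).

[29; (5, 1, 4, 2, 7, 1, 7, 2, 4, 1, 5, 58)]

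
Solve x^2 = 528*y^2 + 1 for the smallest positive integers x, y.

(x, y) = (23, 1)

First expand sqrt(528) as a continued fraction. With x_i = (sqrt(528) + m_i)/d_i and (m_0, d_0) = (0, 1): a_0 = floor(sqrt(528)) = 22, since 22^2 = 484 <= 528 < 529 = 23^2.
Iterate m_{i+1} = d_i*a_i - m_i, d_{i+1} = (528 - m_{i+1}^2)/d_i, a_{i+1} = floor((a_0 + m_{i+1})/d_{i+1}):
  m_1 = 1*22 - 0 = 22, d_1 = (528 - 22^2)/1 = 44/1 = 44, a_1 = floor((22 + 22)/44) = 1.
  m_2 = 44*1 - 22 = 22, d_2 = (528 - 22^2)/44 = 44/44 = 1, a_2 = floor((22 + 22)/1) = 44.
  m_3 = 1*44 - 22 = 22, d_3 = (528 - 22^2)/1 = 44/1 = 44: (m_3, d_3) = (m_1, d_1) = (22, 44), so from here the quotients repeat a_1, a_2; the period length is 2.
So sqrt(528) = [22; (1, 44)] with period length k = 2.
k is even, so the fundamental solution of x^2 - 528y^2 = 1 is (p_{k-1}, q_{k-1}) = (p_1, q_1); compute convergents through index 1.
Convergents (p_i = a_i*p_{i-1} + p_{i-2}, q_i = a_i*q_{i-1} + q_{i-2} with p_{-2}=0, p_{-1}=1, q_{-2}=1, q_{-1}=0):
  i=0: a_0=22, p_0 = 22*1 + 0 = 22, q_0 = 22*0 + 1 = 1.
  i=1: a_1=1, p_1 = 1*22 + 1 = 23, q_1 = 1*1 + 0 = 1.
Check: 23^2 - 528*1^2 = 529 - 528 = 1, so (x, y) = (23, 1) solves the equation, and by the theorem it is the least positive solution.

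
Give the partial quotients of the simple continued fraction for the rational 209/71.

Run the Euclidean algorithm on 209 and 71; the successive quotients are the partial quotients a_0, a_1, ... (each step inverts the fractional part left over by the previous one):
  209 = 2*71 + 67, so a_0 = 2.
  71 = 1*67 + 4, so a_1 = 1.
  67 = 16*4 + 3, so a_2 = 16.
  4 = 1*3 + 1, so a_3 = 1.
  3 = 3*1 + 0, so a_4 = 3.
The remainder reaches 0 after 5 divisions, so the expansion has 5 partial quotients, read off in order.

[2; 1, 16, 1, 3]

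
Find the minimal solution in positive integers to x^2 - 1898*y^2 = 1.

(x, y) = (10662963, 244754)

First expand sqrt(1898) as a continued fraction. With x_i = (sqrt(1898) + m_i)/d_i and (m_0, d_0) = (0, 1): a_0 = floor(sqrt(1898)) = 43, since 43^2 = 1849 <= 1898 < 1936 = 44^2.
Iterate m_{i+1} = d_i*a_i - m_i, d_{i+1} = (1898 - m_{i+1}^2)/d_i, a_{i+1} = floor((a_0 + m_{i+1})/d_{i+1}):
  m_1 = 1*43 - 0 = 43, d_1 = (1898 - 43^2)/1 = 49/1 = 49, a_1 = floor((43 + 43)/49) = 1.
  m_2 = 49*1 - 43 = 6, d_2 = (1898 - 6^2)/49 = 1862/49 = 38, a_2 = floor((43 + 6)/38) = 1.
  m_3 = 38*1 - 6 = 32, d_3 = (1898 - 32^2)/38 = 874/38 = 23, a_3 = floor((43 + 32)/23) = 3.
  m_4 = 23*3 - 32 = 37, d_4 = (1898 - 37^2)/23 = 529/23 = 23, a_4 = floor((43 + 37)/23) = 3.
  m_5 = 23*3 - 37 = 32, d_5 = (1898 - 32^2)/23 = 874/23 = 38, a_5 = floor((43 + 32)/38) = 1.
  m_6 = 38*1 - 32 = 6, d_6 = (1898 - 6^2)/38 = 1862/38 = 49, a_6 = floor((43 + 6)/49) = 1.
  m_7 = 49*1 - 6 = 43, d_7 = (1898 - 43^2)/49 = 49/49 = 1, a_7 = floor((43 + 43)/1) = 86.
  m_8 = 1*86 - 43 = 43, d_8 = (1898 - 43^2)/1 = 49/1 = 49: (m_8, d_8) = (m_1, d_1) = (43, 49), so from here the quotients repeat a_1, ..., a_7; the period length is 7.
So sqrt(1898) = [43; (1, 1, 3, 3, 1, 1, 86)] with period length k = 7.
k is odd, so (p_{k-1}, q_{k-1}) only solves x^2 - 1898y^2 = -1 and the fundamental solution of x^2 - 1898y^2 = 1 is (p_{2k-1}, q_{2k-1}) = (p_13, q_13); compute convergents through index 13, running through the period twice.
Convergents (p_i = a_i*p_{i-1} + p_{i-2}, q_i = a_i*q_{i-1} + q_{i-2} with p_{-2}=0, p_{-1}=1, q_{-2}=1, q_{-1}=0):
  i=0: a_0=43, p_0 = 43*1 + 0 = 43, q_0 = 43*0 + 1 = 1.
  i=1: a_1=1, p_1 = 1*43 + 1 = 44, q_1 = 1*1 + 0 = 1.
  i=2: a_2=1, p_2 = 1*44 + 43 = 87, q_2 = 1*1 + 1 = 2.
  i=3: a_3=3, p_3 = 3*87 + 44 = 305, q_3 = 3*2 + 1 = 7.
  i=4: a_4=3, p_4 = 3*305 + 87 = 1002, q_4 = 3*7 + 2 = 23.
  i=5: a_5=1, p_5 = 1*1002 + 305 = 1307, q_5 = 1*23 + 7 = 30.
  i=6: a_6=1, p_6 = 1*1307 + 1002 = 2309, q_6 = 1*30 + 23 = 53.
  i=7: a_7=86, p_7 = 86*2309 + 1307 = 199881, q_7 = 86*53 + 30 = 4588.
  i=8: a_8=1, p_8 = 1*199881 + 2309 = 202190, q_8 = 1*4588 + 53 = 4641.
  i=9: a_9=1, p_9 = 1*202190 + 199881 = 402071, q_9 = 1*4641 + 4588 = 9229.
  i=10: a_10=3, p_10 = 3*402071 + 202190 = 1408403, q_10 = 3*9229 + 4641 = 32328.
  i=11: a_11=3, p_11 = 3*1408403 + 402071 = 4627280, q_11 = 3*32328 + 9229 = 106213.
  i=12: a_12=1, p_12 = 1*4627280 + 1408403 = 6035683, q_12 = 1*106213 + 32328 = 138541.
  i=13: a_13=1, p_13 = 1*6035683 + 4627280 = 10662963, q_13 = 1*138541 + 106213 = 244754.
Indeed p_6^2 - 1898*q_6^2 = 5331481 - 5331482 = -1, not +1.
Check: 10662963^2 - 1898*244754^2 = 113698779939369 - 113698779939368 = 1, so (x, y) = (10662963, 244754) solves the equation, and by the theorem it is the least positive solution.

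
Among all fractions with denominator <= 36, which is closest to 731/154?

19/4

Expand x = 731/154 as a continued fraction with the Euclidean algorithm:
  731 = 4*154 + 115, so a_0 = 4.
  154 = 1*115 + 39, so a_1 = 1.
  115 = 2*39 + 37, so a_2 = 2.
  39 = 1*37 + 2, so a_3 = 1.
  37 = 18*2 + 1, so a_4 = 18.
  2 = 2*1 + 0, so a_5 = 2.
so x = [4; 1, 2, 1, 18, 2].
Convergents (p_i = a_i*p_{i-1} + p_{i-2}, q_i = a_i*q_{i-1} + q_{i-2} with p_{-2}=0, p_{-1}=1, q_{-2}=1, q_{-1}=0), until the denominator exceeds 36:
  i=0: a_0=4, p_0 = 4*1 + 0 = 4, q_0 = 4*0 + 1 = 1.
  i=1: a_1=1, p_1 = 1*4 + 1 = 5, q_1 = 1*1 + 0 = 1.
  i=2: a_2=2, p_2 = 2*5 + 4 = 14, q_2 = 2*1 + 1 = 3.
  i=3: a_3=1, p_3 = 1*14 + 5 = 19, q_3 = 1*3 + 1 = 4.
  i=4: a_4=18, p_4 = 18*19 + 14 = 356, q_4 = 18*4 + 3 = 75.
q_4 = 75 > 36, so the last convergent with denominator <= 36 is p_3/q_3 = 19/4.
The closest fraction with denominator <= 36 is either p_3/q_3 or the intermediate fraction (k*p_3 + p_2)/(k*q_3 + q_2) with the largest k >= 1 whose denominator stays <= 36; these approach x as k grows, and every other convergent or intermediate fraction in range is farther away.
Largest k: floor((36 - q_2)/q_3) = floor((36 - 3)/4) = 8.
That gives (8*19 + 14)/(8*4 + 3) = 166/35.
Compare the errors: |x - 19/4| = |731*4 - 19*154|/(154*4) = 2/616, and |x - 166/35| = |731*35 - 166*154|/(154*35) = 21/5390.
Cross-multiplying, 2*5390 = 10780 < 12936 = 21*616, so 2/616 is smaller: the convergent 19/4 is closer to x than 166/35.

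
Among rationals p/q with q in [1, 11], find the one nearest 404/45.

9/1

Expand x = 404/45 as a continued fraction with the Euclidean algorithm:
  404 = 8*45 + 44, so a_0 = 8.
  45 = 1*44 + 1, so a_1 = 1.
  44 = 44*1 + 0, so a_2 = 44.
so x = [8; 1, 44].
Convergents (p_i = a_i*p_{i-1} + p_{i-2}, q_i = a_i*q_{i-1} + q_{i-2} with p_{-2}=0, p_{-1}=1, q_{-2}=1, q_{-1}=0), until the denominator exceeds 11:
  i=0: a_0=8, p_0 = 8*1 + 0 = 8, q_0 = 8*0 + 1 = 1.
  i=1: a_1=1, p_1 = 1*8 + 1 = 9, q_1 = 1*1 + 0 = 1.
  i=2: a_2=44, p_2 = 44*9 + 8 = 404, q_2 = 44*1 + 1 = 45.
q_2 = 45 > 11, so the last convergent with denominator <= 11 is p_1/q_1 = 9/1.
The closest fraction with denominator <= 11 is either p_1/q_1 or the intermediate fraction (k*p_1 + p_0)/(k*q_1 + q_0) with the largest k >= 1 whose denominator stays <= 11; these approach x as k grows, and every other convergent or intermediate fraction in range is farther away.
Largest k: floor((11 - q_0)/q_1) = floor((11 - 1)/1) = 10.
That gives (10*9 + 8)/(10*1 + 1) = 98/11.
Compare the errors: |x - 9/1| = |404*1 - 9*45|/(45*1) = 1/45, and |x - 98/11| = |404*11 - 98*45|/(45*11) = 34/495.
Cross-multiplying, 1*495 = 495 < 1530 = 34*45, so 1/45 is smaller: the convergent 9/1 is closer to x than 98/11.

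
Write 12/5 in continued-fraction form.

[2; 2, 2]

Run the Euclidean algorithm on 12 and 5; the successive quotients are the partial quotients a_0, a_1, ... (each step inverts the fractional part left over by the previous one):
  12 = 2*5 + 2, so a_0 = 2.
  5 = 2*2 + 1, so a_1 = 2.
  2 = 2*1 + 0, so a_2 = 2.
The remainder reaches 0 after 3 divisions, so the expansion has 3 partial quotients, read off in order.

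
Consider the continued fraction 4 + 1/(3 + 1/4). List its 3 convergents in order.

Using the convergent recurrence p_i = a_i*p_{i-1} + p_{i-2}, q_i = a_i*q_{i-1} + q_{i-2} with p_{-2}=0, p_{-1}=1, q_{-2}=1, q_{-1}=0:
  i=0: a_0=4, p_0 = 4*1 + 0 = 4, q_0 = 4*0 + 1 = 1.
  i=1: a_1=3, p_1 = 3*4 + 1 = 13, q_1 = 3*1 + 0 = 3.
  i=2: a_2=4, p_2 = 4*13 + 4 = 56, q_2 = 4*3 + 1 = 13.

4/1, 13/3, 56/13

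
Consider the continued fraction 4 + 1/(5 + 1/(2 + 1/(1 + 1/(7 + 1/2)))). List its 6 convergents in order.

4/1, 21/5, 46/11, 67/16, 515/123, 1097/262

Using the convergent recurrence p_i = a_i*p_{i-1} + p_{i-2}, q_i = a_i*q_{i-1} + q_{i-2} with p_{-2}=0, p_{-1}=1, q_{-2}=1, q_{-1}=0:
  i=0: a_0=4, p_0 = 4*1 + 0 = 4, q_0 = 4*0 + 1 = 1.
  i=1: a_1=5, p_1 = 5*4 + 1 = 21, q_1 = 5*1 + 0 = 5.
  i=2: a_2=2, p_2 = 2*21 + 4 = 46, q_2 = 2*5 + 1 = 11.
  i=3: a_3=1, p_3 = 1*46 + 21 = 67, q_3 = 1*11 + 5 = 16.
  i=4: a_4=7, p_4 = 7*67 + 46 = 515, q_4 = 7*16 + 11 = 123.
  i=5: a_5=2, p_5 = 2*515 + 67 = 1097, q_5 = 2*123 + 16 = 262.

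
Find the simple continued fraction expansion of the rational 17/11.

[1; 1, 1, 5]

Run the Euclidean algorithm on 17 and 11; the successive quotients are the partial quotients a_0, a_1, ... (each step inverts the fractional part left over by the previous one):
  17 = 1*11 + 6, so a_0 = 1.
  11 = 1*6 + 5, so a_1 = 1.
  6 = 1*5 + 1, so a_2 = 1.
  5 = 5*1 + 0, so a_3 = 5.
The remainder reaches 0 after 4 divisions, so the expansion has 4 partial quotients, read off in order.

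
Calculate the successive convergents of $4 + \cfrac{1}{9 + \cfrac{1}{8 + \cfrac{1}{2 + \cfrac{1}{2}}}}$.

4/1, 37/9, 300/73, 637/155, 1574/383

Using the convergent recurrence p_i = a_i*p_{i-1} + p_{i-2}, q_i = a_i*q_{i-1} + q_{i-2} with p_{-2}=0, p_{-1}=1, q_{-2}=1, q_{-1}=0:
  i=0: a_0=4, p_0 = 4*1 + 0 = 4, q_0 = 4*0 + 1 = 1.
  i=1: a_1=9, p_1 = 9*4 + 1 = 37, q_1 = 9*1 + 0 = 9.
  i=2: a_2=8, p_2 = 8*37 + 4 = 300, q_2 = 8*9 + 1 = 73.
  i=3: a_3=2, p_3 = 2*300 + 37 = 637, q_3 = 2*73 + 9 = 155.
  i=4: a_4=2, p_4 = 2*637 + 300 = 1574, q_4 = 2*155 + 73 = 383.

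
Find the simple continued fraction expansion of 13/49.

Run the Euclidean algorithm on 13 and 49; the successive quotients are the partial quotients a_0, a_1, ... (each step inverts the fractional part left over by the previous one):
  13 = 0*49 + 13, so a_0 = 0.
  49 = 3*13 + 10, so a_1 = 3.
  13 = 1*10 + 3, so a_2 = 1.
  10 = 3*3 + 1, so a_3 = 3.
  3 = 3*1 + 0, so a_4 = 3.
The remainder reaches 0 after 5 divisions, so the expansion has 5 partial quotients, read off in order.

[0; 3, 1, 3, 3]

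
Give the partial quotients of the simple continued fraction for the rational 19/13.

[1; 2, 6]

Run the Euclidean algorithm on 19 and 13; the successive quotients are the partial quotients a_0, a_1, ... (each step inverts the fractional part left over by the previous one):
  19 = 1*13 + 6, so a_0 = 1.
  13 = 2*6 + 1, so a_1 = 2.
  6 = 6*1 + 0, so a_2 = 6.
The remainder reaches 0 after 3 divisions, so the expansion has 3 partial quotients, read off in order.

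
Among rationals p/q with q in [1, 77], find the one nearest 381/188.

152/75

Expand x = 381/188 as a continued fraction with the Euclidean algorithm:
  381 = 2*188 + 5, so a_0 = 2.
  188 = 37*5 + 3, so a_1 = 37.
  5 = 1*3 + 2, so a_2 = 1.
  3 = 1*2 + 1, so a_3 = 1.
  2 = 2*1 + 0, so a_4 = 2.
so x = [2; 37, 1, 1, 2].
Convergents (p_i = a_i*p_{i-1} + p_{i-2}, q_i = a_i*q_{i-1} + q_{i-2} with p_{-2}=0, p_{-1}=1, q_{-2}=1, q_{-1}=0), until the denominator exceeds 77:
  i=0: a_0=2, p_0 = 2*1 + 0 = 2, q_0 = 2*0 + 1 = 1.
  i=1: a_1=37, p_1 = 37*2 + 1 = 75, q_1 = 37*1 + 0 = 37.
  i=2: a_2=1, p_2 = 1*75 + 2 = 77, q_2 = 1*37 + 1 = 38.
  i=3: a_3=1, p_3 = 1*77 + 75 = 152, q_3 = 1*38 + 37 = 75.
  i=4: a_4=2, p_4 = 2*152 + 77 = 381, q_4 = 2*75 + 38 = 188.
q_4 = 188 > 77, so the last convergent with denominator <= 77 is p_3/q_3 = 152/75.
The closest fraction with denominator <= 77 is either p_3/q_3 or the intermediate fraction (k*p_3 + p_2)/(k*q_3 + q_2) with the largest k >= 1 whose denominator stays <= 77; these approach x as k grows, and every other convergent or intermediate fraction in range is farther away.
Largest k: floor((77 - q_2)/q_3) = floor((77 - 38)/75) = 0.
Since k = 0, no intermediate fraction beyond p_3/q_3 has denominator <= 77, so the convergent 152/75 is the closest (its error is |381*75 - 152*188|/(188*75) = 1/14100).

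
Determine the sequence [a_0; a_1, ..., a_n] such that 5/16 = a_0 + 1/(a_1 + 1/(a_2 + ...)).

[0; 3, 5]

Run the Euclidean algorithm on 5 and 16; the successive quotients are the partial quotients a_0, a_1, ... (each step inverts the fractional part left over by the previous one):
  5 = 0*16 + 5, so a_0 = 0.
  16 = 3*5 + 1, so a_1 = 3.
  5 = 5*1 + 0, so a_2 = 5.
The remainder reaches 0 after 3 divisions, so the expansion has 3 partial quotients, read off in order.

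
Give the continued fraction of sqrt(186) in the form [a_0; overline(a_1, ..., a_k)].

Write x_i = (sqrt(186) + m_i)/d_i with (m_0, d_0) = (0, 1). a_0 = floor(sqrt(186)) = 13, since 13^2 = 169 <= 186 < 196 = 14^2.
Iterate m_{i+1} = d_i*a_i - m_i, d_{i+1} = (186 - m_{i+1}^2)/d_i, a_{i+1} = floor((a_0 + m_{i+1})/d_{i+1}):
  m_1 = 1*13 - 0 = 13, d_1 = (186 - 13^2)/1 = 17/1 = 17, a_1 = floor((13 + 13)/17) = 1.
  m_2 = 17*1 - 13 = 4, d_2 = (186 - 4^2)/17 = 170/17 = 10, a_2 = floor((13 + 4)/10) = 1.
  m_3 = 10*1 - 4 = 6, d_3 = (186 - 6^2)/10 = 150/10 = 15, a_3 = floor((13 + 6)/15) = 1.
  m_4 = 15*1 - 6 = 9, d_4 = (186 - 9^2)/15 = 105/15 = 7, a_4 = floor((13 + 9)/7) = 3.
  m_5 = 7*3 - 9 = 12, d_5 = (186 - 12^2)/7 = 42/7 = 6, a_5 = floor((13 + 12)/6) = 4.
  m_6 = 6*4 - 12 = 12, d_6 = (186 - 12^2)/6 = 42/6 = 7, a_6 = floor((13 + 12)/7) = 3.
  m_7 = 7*3 - 12 = 9, d_7 = (186 - 9^2)/7 = 105/7 = 15, a_7 = floor((13 + 9)/15) = 1.
  m_8 = 15*1 - 9 = 6, d_8 = (186 - 6^2)/15 = 150/15 = 10, a_8 = floor((13 + 6)/10) = 1.
  m_9 = 10*1 - 6 = 4, d_9 = (186 - 4^2)/10 = 170/10 = 17, a_9 = floor((13 + 4)/17) = 1.
  m_10 = 17*1 - 4 = 13, d_10 = (186 - 13^2)/17 = 17/17 = 1, a_10 = floor((13 + 13)/1) = 26.
  m_11 = 1*26 - 13 = 13, d_11 = (186 - 13^2)/1 = 17/1 = 17: (m_11, d_11) = (m_1, d_1) = (13, 17), so from here the quotients repeat a_1, ..., a_10; the period length is 10.
Hence the expansion of sqrt(186) is a_0 = 13 followed by the repeating block 1, 1, 1, 3, 4, 3, 1, 1, 1, 26 (period 10).

[13; overline(1, 1, 1, 3, 4, 3, 1, 1, 1, 26)]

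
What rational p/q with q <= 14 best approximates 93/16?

64/11

Expand x = 93/16 as a continued fraction with the Euclidean algorithm:
  93 = 5*16 + 13, so a_0 = 5.
  16 = 1*13 + 3, so a_1 = 1.
  13 = 4*3 + 1, so a_2 = 4.
  3 = 3*1 + 0, so a_3 = 3.
so x = [5; 1, 4, 3].
Convergents (p_i = a_i*p_{i-1} + p_{i-2}, q_i = a_i*q_{i-1} + q_{i-2} with p_{-2}=0, p_{-1}=1, q_{-2}=1, q_{-1}=0), until the denominator exceeds 14:
  i=0: a_0=5, p_0 = 5*1 + 0 = 5, q_0 = 5*0 + 1 = 1.
  i=1: a_1=1, p_1 = 1*5 + 1 = 6, q_1 = 1*1 + 0 = 1.
  i=2: a_2=4, p_2 = 4*6 + 5 = 29, q_2 = 4*1 + 1 = 5.
  i=3: a_3=3, p_3 = 3*29 + 6 = 93, q_3 = 3*5 + 1 = 16.
q_3 = 16 > 14, so the last convergent with denominator <= 14 is p_2/q_2 = 29/5.
The closest fraction with denominator <= 14 is either p_2/q_2 or the intermediate fraction (k*p_2 + p_1)/(k*q_2 + q_1) with the largest k >= 1 whose denominator stays <= 14; these approach x as k grows, and every other convergent or intermediate fraction in range is farther away.
Largest k: floor((14 - q_1)/q_2) = floor((14 - 1)/5) = 2.
That gives (2*29 + 6)/(2*5 + 1) = 64/11.
Compare the errors: |x - 29/5| = |93*5 - 29*16|/(16*5) = 1/80, and |x - 64/11| = |93*11 - 64*16|/(16*11) = 1/176.
Cross-multiplying, 1*80 = 80 < 176 = 1*176, so 1/176 is smaller: the intermediate fraction 64/11 is closer to x than 29/5.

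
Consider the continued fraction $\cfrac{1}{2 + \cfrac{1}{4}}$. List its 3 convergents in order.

Using the convergent recurrence p_i = a_i*p_{i-1} + p_{i-2}, q_i = a_i*q_{i-1} + q_{i-2} with p_{-2}=0, p_{-1}=1, q_{-2}=1, q_{-1}=0:
  i=0: a_0=0, p_0 = 0*1 + 0 = 0, q_0 = 0*0 + 1 = 1.
  i=1: a_1=2, p_1 = 2*0 + 1 = 1, q_1 = 2*1 + 0 = 2.
  i=2: a_2=4, p_2 = 4*1 + 0 = 4, q_2 = 4*2 + 1 = 9.

0/1, 1/2, 4/9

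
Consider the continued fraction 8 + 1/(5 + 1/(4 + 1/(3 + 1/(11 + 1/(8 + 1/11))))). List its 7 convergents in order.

8/1, 41/5, 172/21, 557/68, 6299/769, 50949/6220, 566738/69189

Using the convergent recurrence p_i = a_i*p_{i-1} + p_{i-2}, q_i = a_i*q_{i-1} + q_{i-2} with p_{-2}=0, p_{-1}=1, q_{-2}=1, q_{-1}=0:
  i=0: a_0=8, p_0 = 8*1 + 0 = 8, q_0 = 8*0 + 1 = 1.
  i=1: a_1=5, p_1 = 5*8 + 1 = 41, q_1 = 5*1 + 0 = 5.
  i=2: a_2=4, p_2 = 4*41 + 8 = 172, q_2 = 4*5 + 1 = 21.
  i=3: a_3=3, p_3 = 3*172 + 41 = 557, q_3 = 3*21 + 5 = 68.
  i=4: a_4=11, p_4 = 11*557 + 172 = 6299, q_4 = 11*68 + 21 = 769.
  i=5: a_5=8, p_5 = 8*6299 + 557 = 50949, q_5 = 8*769 + 68 = 6220.
  i=6: a_6=11, p_6 = 11*50949 + 6299 = 566738, q_6 = 11*6220 + 769 = 69189.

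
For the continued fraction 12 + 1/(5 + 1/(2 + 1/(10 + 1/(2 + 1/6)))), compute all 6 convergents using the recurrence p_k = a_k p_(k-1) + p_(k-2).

Using the convergent recurrence p_i = a_i*p_{i-1} + p_{i-2}, q_i = a_i*q_{i-1} + q_{i-2} with p_{-2}=0, p_{-1}=1, q_{-2}=1, q_{-1}=0:
  i=0: a_0=12, p_0 = 12*1 + 0 = 12, q_0 = 12*0 + 1 = 1.
  i=1: a_1=5, p_1 = 5*12 + 1 = 61, q_1 = 5*1 + 0 = 5.
  i=2: a_2=2, p_2 = 2*61 + 12 = 134, q_2 = 2*5 + 1 = 11.
  i=3: a_3=10, p_3 = 10*134 + 61 = 1401, q_3 = 10*11 + 5 = 115.
  i=4: a_4=2, p_4 = 2*1401 + 134 = 2936, q_4 = 2*115 + 11 = 241.
  i=5: a_5=6, p_5 = 6*2936 + 1401 = 19017, q_5 = 6*241 + 115 = 1561.

12/1, 61/5, 134/11, 1401/115, 2936/241, 19017/1561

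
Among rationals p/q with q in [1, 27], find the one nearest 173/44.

Expand x = 173/44 as a continued fraction with the Euclidean algorithm:
  173 = 3*44 + 41, so a_0 = 3.
  44 = 1*41 + 3, so a_1 = 1.
  41 = 13*3 + 2, so a_2 = 13.
  3 = 1*2 + 1, so a_3 = 1.
  2 = 2*1 + 0, so a_4 = 2.
so x = [3; 1, 13, 1, 2].
Convergents (p_i = a_i*p_{i-1} + p_{i-2}, q_i = a_i*q_{i-1} + q_{i-2} with p_{-2}=0, p_{-1}=1, q_{-2}=1, q_{-1}=0), until the denominator exceeds 27:
  i=0: a_0=3, p_0 = 3*1 + 0 = 3, q_0 = 3*0 + 1 = 1.
  i=1: a_1=1, p_1 = 1*3 + 1 = 4, q_1 = 1*1 + 0 = 1.
  i=2: a_2=13, p_2 = 13*4 + 3 = 55, q_2 = 13*1 + 1 = 14.
  i=3: a_3=1, p_3 = 1*55 + 4 = 59, q_3 = 1*14 + 1 = 15.
  i=4: a_4=2, p_4 = 2*59 + 55 = 173, q_4 = 2*15 + 14 = 44.
q_4 = 44 > 27, so the last convergent with denominator <= 27 is p_3/q_3 = 59/15.
The closest fraction with denominator <= 27 is either p_3/q_3 or the intermediate fraction (k*p_3 + p_2)/(k*q_3 + q_2) with the largest k >= 1 whose denominator stays <= 27; these approach x as k grows, and every other convergent or intermediate fraction in range is farther away.
Largest k: floor((27 - q_2)/q_3) = floor((27 - 14)/15) = 0.
Since k = 0, no intermediate fraction beyond p_3/q_3 has denominator <= 27, so the convergent 59/15 is the closest (its error is |173*15 - 59*44|/(44*15) = 1/660).

59/15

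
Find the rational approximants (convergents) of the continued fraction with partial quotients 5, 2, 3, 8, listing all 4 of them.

Using the convergent recurrence p_i = a_i*p_{i-1} + p_{i-2}, q_i = a_i*q_{i-1} + q_{i-2} with p_{-2}=0, p_{-1}=1, q_{-2}=1, q_{-1}=0:
  i=0: a_0=5, p_0 = 5*1 + 0 = 5, q_0 = 5*0 + 1 = 1.
  i=1: a_1=2, p_1 = 2*5 + 1 = 11, q_1 = 2*1 + 0 = 2.
  i=2: a_2=3, p_2 = 3*11 + 5 = 38, q_2 = 3*2 + 1 = 7.
  i=3: a_3=8, p_3 = 8*38 + 11 = 315, q_3 = 8*7 + 2 = 58.

5/1, 11/2, 38/7, 315/58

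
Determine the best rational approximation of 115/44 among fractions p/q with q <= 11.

21/8

Expand x = 115/44 as a continued fraction with the Euclidean algorithm:
  115 = 2*44 + 27, so a_0 = 2.
  44 = 1*27 + 17, so a_1 = 1.
  27 = 1*17 + 10, so a_2 = 1.
  17 = 1*10 + 7, so a_3 = 1.
  10 = 1*7 + 3, so a_4 = 1.
  7 = 2*3 + 1, so a_5 = 2.
  3 = 3*1 + 0, so a_6 = 3.
so x = [2; 1, 1, 1, 1, 2, 3].
Convergents (p_i = a_i*p_{i-1} + p_{i-2}, q_i = a_i*q_{i-1} + q_{i-2} with p_{-2}=0, p_{-1}=1, q_{-2}=1, q_{-1}=0), until the denominator exceeds 11:
  i=0: a_0=2, p_0 = 2*1 + 0 = 2, q_0 = 2*0 + 1 = 1.
  i=1: a_1=1, p_1 = 1*2 + 1 = 3, q_1 = 1*1 + 0 = 1.
  i=2: a_2=1, p_2 = 1*3 + 2 = 5, q_2 = 1*1 + 1 = 2.
  i=3: a_3=1, p_3 = 1*5 + 3 = 8, q_3 = 1*2 + 1 = 3.
  i=4: a_4=1, p_4 = 1*8 + 5 = 13, q_4 = 1*3 + 2 = 5.
  i=5: a_5=2, p_5 = 2*13 + 8 = 34, q_5 = 2*5 + 3 = 13.
q_5 = 13 > 11, so the last convergent with denominator <= 11 is p_4/q_4 = 13/5.
The closest fraction with denominator <= 11 is either p_4/q_4 or the intermediate fraction (k*p_4 + p_3)/(k*q_4 + q_3) with the largest k >= 1 whose denominator stays <= 11; these approach x as k grows, and every other convergent or intermediate fraction in range is farther away.
Largest k: floor((11 - q_3)/q_4) = floor((11 - 3)/5) = 1.
That gives (1*13 + 8)/(1*5 + 3) = 21/8.
Compare the errors: |x - 13/5| = |115*5 - 13*44|/(44*5) = 3/220, and |x - 21/8| = |115*8 - 21*44|/(44*8) = 4/352.
Cross-multiplying, 4*220 = 880 < 1056 = 3*352, so 4/352 is smaller: the intermediate fraction 21/8 is closer to x than 13/5.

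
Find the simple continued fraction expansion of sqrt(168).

[12; (1, 24)]

Write x_i = (sqrt(168) + m_i)/d_i with (m_0, d_0) = (0, 1). a_0 = floor(sqrt(168)) = 12, since 12^2 = 144 <= 168 < 169 = 13^2.
Iterate m_{i+1} = d_i*a_i - m_i, d_{i+1} = (168 - m_{i+1}^2)/d_i, a_{i+1} = floor((a_0 + m_{i+1})/d_{i+1}):
  m_1 = 1*12 - 0 = 12, d_1 = (168 - 12^2)/1 = 24/1 = 24, a_1 = floor((12 + 12)/24) = 1.
  m_2 = 24*1 - 12 = 12, d_2 = (168 - 12^2)/24 = 24/24 = 1, a_2 = floor((12 + 12)/1) = 24.
  m_3 = 1*24 - 12 = 12, d_3 = (168 - 12^2)/1 = 24/1 = 24: (m_3, d_3) = (m_1, d_1) = (12, 24), so from here the quotients repeat a_1, a_2; the period length is 2.
Hence the expansion of sqrt(168) is a_0 = 12 followed by the repeating block 1, 24 (period 2).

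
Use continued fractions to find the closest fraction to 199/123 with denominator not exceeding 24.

Expand x = 199/123 as a continued fraction with the Euclidean algorithm:
  199 = 1*123 + 76, so a_0 = 1.
  123 = 1*76 + 47, so a_1 = 1.
  76 = 1*47 + 29, so a_2 = 1.
  47 = 1*29 + 18, so a_3 = 1.
  29 = 1*18 + 11, so a_4 = 1.
  18 = 1*11 + 7, so a_5 = 1.
  11 = 1*7 + 4, so a_6 = 1.
  7 = 1*4 + 3, so a_7 = 1.
  4 = 1*3 + 1, so a_8 = 1.
  3 = 3*1 + 0, so a_9 = 3.
so x = [1; 1, 1, 1, 1, 1, 1, 1, 1, 3].
Convergents (p_i = a_i*p_{i-1} + p_{i-2}, q_i = a_i*q_{i-1} + q_{i-2} with p_{-2}=0, p_{-1}=1, q_{-2}=1, q_{-1}=0), until the denominator exceeds 24:
  i=0: a_0=1, p_0 = 1*1 + 0 = 1, q_0 = 1*0 + 1 = 1.
  i=1: a_1=1, p_1 = 1*1 + 1 = 2, q_1 = 1*1 + 0 = 1.
  i=2: a_2=1, p_2 = 1*2 + 1 = 3, q_2 = 1*1 + 1 = 2.
  i=3: a_3=1, p_3 = 1*3 + 2 = 5, q_3 = 1*2 + 1 = 3.
  i=4: a_4=1, p_4 = 1*5 + 3 = 8, q_4 = 1*3 + 2 = 5.
  i=5: a_5=1, p_5 = 1*8 + 5 = 13, q_5 = 1*5 + 3 = 8.
  i=6: a_6=1, p_6 = 1*13 + 8 = 21, q_6 = 1*8 + 5 = 13.
  i=7: a_7=1, p_7 = 1*21 + 13 = 34, q_7 = 1*13 + 8 = 21.
  i=8: a_8=1, p_8 = 1*34 + 21 = 55, q_8 = 1*21 + 13 = 34.
q_8 = 34 > 24, so the last convergent with denominator <= 24 is p_7/q_7 = 34/21.
The closest fraction with denominator <= 24 is either p_7/q_7 or the intermediate fraction (k*p_7 + p_6)/(k*q_7 + q_6) with the largest k >= 1 whose denominator stays <= 24; these approach x as k grows, and every other convergent or intermediate fraction in range is farther away.
Largest k: floor((24 - q_6)/q_7) = floor((24 - 13)/21) = 0.
Since k = 0, no intermediate fraction beyond p_7/q_7 has denominator <= 24, so the convergent 34/21 is the closest (its error is |199*21 - 34*123|/(123*21) = 3/2583).

34/21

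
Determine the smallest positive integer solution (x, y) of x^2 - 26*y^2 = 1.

(x, y) = (51, 10)

First expand sqrt(26) as a continued fraction. With x_i = (sqrt(26) + m_i)/d_i and (m_0, d_0) = (0, 1): a_0 = floor(sqrt(26)) = 5, since 5^2 = 25 <= 26 < 36 = 6^2.
Iterate m_{i+1} = d_i*a_i - m_i, d_{i+1} = (26 - m_{i+1}^2)/d_i, a_{i+1} = floor((a_0 + m_{i+1})/d_{i+1}):
  m_1 = 1*5 - 0 = 5, d_1 = (26 - 5^2)/1 = 1/1 = 1, a_1 = floor((5 + 5)/1) = 10.
  m_2 = 1*10 - 5 = 5, d_2 = (26 - 5^2)/1 = 1/1 = 1: (m_2, d_2) = (m_1, d_1) = (5, 1), so from here the quotient a_1 repeats; the period length is 1.
So sqrt(26) = [5; (10)] with period length k = 1.
k is odd, so (p_{k-1}, q_{k-1}) only solves x^2 - 26y^2 = -1 and the fundamental solution of x^2 - 26y^2 = 1 is (p_{2k-1}, q_{2k-1}) = (p_1, q_1); compute convergents through index 1, running through the period twice.
Convergents (p_i = a_i*p_{i-1} + p_{i-2}, q_i = a_i*q_{i-1} + q_{i-2} with p_{-2}=0, p_{-1}=1, q_{-2}=1, q_{-1}=0):
  i=0: a_0=5, p_0 = 5*1 + 0 = 5, q_0 = 5*0 + 1 = 1.
  i=1: a_1=10, p_1 = 10*5 + 1 = 51, q_1 = 10*1 + 0 = 10.
Indeed p_0^2 - 26*q_0^2 = 25 - 26 = -1, not +1.
Check: 51^2 - 26*10^2 = 2601 - 2600 = 1, so (x, y) = (51, 10) solves the equation, and by the theorem it is the least positive solution.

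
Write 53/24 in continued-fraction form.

Run the Euclidean algorithm on 53 and 24; the successive quotients are the partial quotients a_0, a_1, ... (each step inverts the fractional part left over by the previous one):
  53 = 2*24 + 5, so a_0 = 2.
  24 = 4*5 + 4, so a_1 = 4.
  5 = 1*4 + 1, so a_2 = 1.
  4 = 4*1 + 0, so a_3 = 4.
The remainder reaches 0 after 4 divisions, so the expansion has 4 partial quotients, read off in order.

[2; 4, 1, 4]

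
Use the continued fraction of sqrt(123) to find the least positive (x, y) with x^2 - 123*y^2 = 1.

(x, y) = (122, 11)

First expand sqrt(123) as a continued fraction. With x_i = (sqrt(123) + m_i)/d_i and (m_0, d_0) = (0, 1): a_0 = floor(sqrt(123)) = 11, since 11^2 = 121 <= 123 < 144 = 12^2.
Iterate m_{i+1} = d_i*a_i - m_i, d_{i+1} = (123 - m_{i+1}^2)/d_i, a_{i+1} = floor((a_0 + m_{i+1})/d_{i+1}):
  m_1 = 1*11 - 0 = 11, d_1 = (123 - 11^2)/1 = 2/1 = 2, a_1 = floor((11 + 11)/2) = 11.
  m_2 = 2*11 - 11 = 11, d_2 = (123 - 11^2)/2 = 2/2 = 1, a_2 = floor((11 + 11)/1) = 22.
  m_3 = 1*22 - 11 = 11, d_3 = (123 - 11^2)/1 = 2/1 = 2: (m_3, d_3) = (m_1, d_1) = (11, 2), so from here the quotients repeat a_1, a_2; the period length is 2.
So sqrt(123) = [11; (11, 22)] with period length k = 2.
k is even, so the fundamental solution of x^2 - 123y^2 = 1 is (p_{k-1}, q_{k-1}) = (p_1, q_1); compute convergents through index 1.
Convergents (p_i = a_i*p_{i-1} + p_{i-2}, q_i = a_i*q_{i-1} + q_{i-2} with p_{-2}=0, p_{-1}=1, q_{-2}=1, q_{-1}=0):
  i=0: a_0=11, p_0 = 11*1 + 0 = 11, q_0 = 11*0 + 1 = 1.
  i=1: a_1=11, p_1 = 11*11 + 1 = 122, q_1 = 11*1 + 0 = 11.
Check: 122^2 - 123*11^2 = 14884 - 14883 = 1, so (x, y) = (122, 11) solves the equation, and by the theorem it is the least positive solution.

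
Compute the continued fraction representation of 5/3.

[1; 1, 2]

Run the Euclidean algorithm on 5 and 3; the successive quotients are the partial quotients a_0, a_1, ... (each step inverts the fractional part left over by the previous one):
  5 = 1*3 + 2, so a_0 = 1.
  3 = 1*2 + 1, so a_1 = 1.
  2 = 2*1 + 0, so a_2 = 2.
The remainder reaches 0 after 3 divisions, so the expansion has 3 partial quotients, read off in order.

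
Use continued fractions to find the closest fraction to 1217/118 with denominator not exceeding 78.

Expand x = 1217/118 as a continued fraction with the Euclidean algorithm:
  1217 = 10*118 + 37, so a_0 = 10.
  118 = 3*37 + 7, so a_1 = 3.
  37 = 5*7 + 2, so a_2 = 5.
  7 = 3*2 + 1, so a_3 = 3.
  2 = 2*1 + 0, so a_4 = 2.
so x = [10; 3, 5, 3, 2].
Convergents (p_i = a_i*p_{i-1} + p_{i-2}, q_i = a_i*q_{i-1} + q_{i-2} with p_{-2}=0, p_{-1}=1, q_{-2}=1, q_{-1}=0), until the denominator exceeds 78:
  i=0: a_0=10, p_0 = 10*1 + 0 = 10, q_0 = 10*0 + 1 = 1.
  i=1: a_1=3, p_1 = 3*10 + 1 = 31, q_1 = 3*1 + 0 = 3.
  i=2: a_2=5, p_2 = 5*31 + 10 = 165, q_2 = 5*3 + 1 = 16.
  i=3: a_3=3, p_3 = 3*165 + 31 = 526, q_3 = 3*16 + 3 = 51.
  i=4: a_4=2, p_4 = 2*526 + 165 = 1217, q_4 = 2*51 + 16 = 118.
q_4 = 118 > 78, so the last convergent with denominator <= 78 is p_3/q_3 = 526/51.
The closest fraction with denominator <= 78 is either p_3/q_3 or the intermediate fraction (k*p_3 + p_2)/(k*q_3 + q_2) with the largest k >= 1 whose denominator stays <= 78; these approach x as k grows, and every other convergent or intermediate fraction in range is farther away.
Largest k: floor((78 - q_2)/q_3) = floor((78 - 16)/51) = 1.
That gives (1*526 + 165)/(1*51 + 16) = 691/67.
Compare the errors: |x - 526/51| = |1217*51 - 526*118|/(118*51) = 1/6018, and |x - 691/67| = |1217*67 - 691*118|/(118*67) = 1/7906.
Cross-multiplying, 1*6018 = 6018 < 7906 = 1*7906, so 1/7906 is smaller: the intermediate fraction 691/67 is closer to x than 526/51.

691/67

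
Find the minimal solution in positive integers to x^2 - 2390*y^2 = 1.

First expand sqrt(2390) as a continued fraction. With x_i = (sqrt(2390) + m_i)/d_i and (m_0, d_0) = (0, 1): a_0 = floor(sqrt(2390)) = 48, since 48^2 = 2304 <= 2390 < 2401 = 49^2.
Iterate m_{i+1} = d_i*a_i - m_i, d_{i+1} = (2390 - m_{i+1}^2)/d_i, a_{i+1} = floor((a_0 + m_{i+1})/d_{i+1}):
  m_1 = 1*48 - 0 = 48, d_1 = (2390 - 48^2)/1 = 86/1 = 86, a_1 = floor((48 + 48)/86) = 1.
  m_2 = 86*1 - 48 = 38, d_2 = (2390 - 38^2)/86 = 946/86 = 11, a_2 = floor((48 + 38)/11) = 7.
  m_3 = 11*7 - 38 = 39, d_3 = (2390 - 39^2)/11 = 869/11 = 79, a_3 = floor((48 + 39)/79) = 1.
  m_4 = 79*1 - 39 = 40, d_4 = (2390 - 40^2)/79 = 790/79 = 10, a_4 = floor((48 + 40)/10) = 8.
  m_5 = 10*8 - 40 = 40, d_5 = (2390 - 40^2)/10 = 790/10 = 79, a_5 = floor((48 + 40)/79) = 1.
  m_6 = 79*1 - 40 = 39, d_6 = (2390 - 39^2)/79 = 869/79 = 11, a_6 = floor((48 + 39)/11) = 7.
  m_7 = 11*7 - 39 = 38, d_7 = (2390 - 38^2)/11 = 946/11 = 86, a_7 = floor((48 + 38)/86) = 1.
  m_8 = 86*1 - 38 = 48, d_8 = (2390 - 48^2)/86 = 86/86 = 1, a_8 = floor((48 + 48)/1) = 96.
  m_9 = 1*96 - 48 = 48, d_9 = (2390 - 48^2)/1 = 86/1 = 86: (m_9, d_9) = (m_1, d_1) = (48, 86), so from here the quotients repeat a_1, ..., a_8; the period length is 8.
So sqrt(2390) = [48; (1, 7, 1, 8, 1, 7, 1, 96)] with period length k = 8.
k is even, so the fundamental solution of x^2 - 2390y^2 = 1 is (p_{k-1}, q_{k-1}) = (p_7, q_7); compute convergents through index 7.
Convergents (p_i = a_i*p_{i-1} + p_{i-2}, q_i = a_i*q_{i-1} + q_{i-2} with p_{-2}=0, p_{-1}=1, q_{-2}=1, q_{-1}=0):
  i=0: a_0=48, p_0 = 48*1 + 0 = 48, q_0 = 48*0 + 1 = 1.
  i=1: a_1=1, p_1 = 1*48 + 1 = 49, q_1 = 1*1 + 0 = 1.
  i=2: a_2=7, p_2 = 7*49 + 48 = 391, q_2 = 7*1 + 1 = 8.
  i=3: a_3=1, p_3 = 1*391 + 49 = 440, q_3 = 1*8 + 1 = 9.
  i=4: a_4=8, p_4 = 8*440 + 391 = 3911, q_4 = 8*9 + 8 = 80.
  i=5: a_5=1, p_5 = 1*3911 + 440 = 4351, q_5 = 1*80 + 9 = 89.
  i=6: a_6=7, p_6 = 7*4351 + 3911 = 34368, q_6 = 7*89 + 80 = 703.
  i=7: a_7=1, p_7 = 1*34368 + 4351 = 38719, q_7 = 1*703 + 89 = 792.
Check: 38719^2 - 2390*792^2 = 1499160961 - 1499160960 = 1, so (x, y) = (38719, 792) solves the equation, and by the theorem it is the least positive solution.

(x, y) = (38719, 792)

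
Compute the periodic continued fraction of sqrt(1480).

[38; (2, 8, 19, 8, 2, 76)]

Write x_i = (sqrt(1480) + m_i)/d_i with (m_0, d_0) = (0, 1). a_0 = floor(sqrt(1480)) = 38, since 38^2 = 1444 <= 1480 < 1521 = 39^2.
Iterate m_{i+1} = d_i*a_i - m_i, d_{i+1} = (1480 - m_{i+1}^2)/d_i, a_{i+1} = floor((a_0 + m_{i+1})/d_{i+1}):
  m_1 = 1*38 - 0 = 38, d_1 = (1480 - 38^2)/1 = 36/1 = 36, a_1 = floor((38 + 38)/36) = 2.
  m_2 = 36*2 - 38 = 34, d_2 = (1480 - 34^2)/36 = 324/36 = 9, a_2 = floor((38 + 34)/9) = 8.
  m_3 = 9*8 - 34 = 38, d_3 = (1480 - 38^2)/9 = 36/9 = 4, a_3 = floor((38 + 38)/4) = 19.
  m_4 = 4*19 - 38 = 38, d_4 = (1480 - 38^2)/4 = 36/4 = 9, a_4 = floor((38 + 38)/9) = 8.
  m_5 = 9*8 - 38 = 34, d_5 = (1480 - 34^2)/9 = 324/9 = 36, a_5 = floor((38 + 34)/36) = 2.
  m_6 = 36*2 - 34 = 38, d_6 = (1480 - 38^2)/36 = 36/36 = 1, a_6 = floor((38 + 38)/1) = 76.
  m_7 = 1*76 - 38 = 38, d_7 = (1480 - 38^2)/1 = 36/1 = 36: (m_7, d_7) = (m_1, d_1) = (38, 36), so from here the quotients repeat a_1, ..., a_6; the period length is 6.
Hence the expansion of sqrt(1480) is a_0 = 38 followed by the repeating block 2, 8, 19, 8, 2, 76 (period 6).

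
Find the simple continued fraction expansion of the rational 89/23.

Run the Euclidean algorithm on 89 and 23; the successive quotients are the partial quotients a_0, a_1, ... (each step inverts the fractional part left over by the previous one):
  89 = 3*23 + 20, so a_0 = 3.
  23 = 1*20 + 3, so a_1 = 1.
  20 = 6*3 + 2, so a_2 = 6.
  3 = 1*2 + 1, so a_3 = 1.
  2 = 2*1 + 0, so a_4 = 2.
The remainder reaches 0 after 5 divisions, so the expansion has 5 partial quotients, read off in order.

[3; 1, 6, 1, 2]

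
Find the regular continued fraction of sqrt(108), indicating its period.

Write x_i = (sqrt(108) + m_i)/d_i with (m_0, d_0) = (0, 1). a_0 = floor(sqrt(108)) = 10, since 10^2 = 100 <= 108 < 121 = 11^2.
Iterate m_{i+1} = d_i*a_i - m_i, d_{i+1} = (108 - m_{i+1}^2)/d_i, a_{i+1} = floor((a_0 + m_{i+1})/d_{i+1}):
  m_1 = 1*10 - 0 = 10, d_1 = (108 - 10^2)/1 = 8/1 = 8, a_1 = floor((10 + 10)/8) = 2.
  m_2 = 8*2 - 10 = 6, d_2 = (108 - 6^2)/8 = 72/8 = 9, a_2 = floor((10 + 6)/9) = 1.
  m_3 = 9*1 - 6 = 3, d_3 = (108 - 3^2)/9 = 99/9 = 11, a_3 = floor((10 + 3)/11) = 1.
  m_4 = 11*1 - 3 = 8, d_4 = (108 - 8^2)/11 = 44/11 = 4, a_4 = floor((10 + 8)/4) = 4.
  m_5 = 4*4 - 8 = 8, d_5 = (108 - 8^2)/4 = 44/4 = 11, a_5 = floor((10 + 8)/11) = 1.
  m_6 = 11*1 - 8 = 3, d_6 = (108 - 3^2)/11 = 99/11 = 9, a_6 = floor((10 + 3)/9) = 1.
  m_7 = 9*1 - 3 = 6, d_7 = (108 - 6^2)/9 = 72/9 = 8, a_7 = floor((10 + 6)/8) = 2.
  m_8 = 8*2 - 6 = 10, d_8 = (108 - 10^2)/8 = 8/8 = 1, a_8 = floor((10 + 10)/1) = 20.
  m_9 = 1*20 - 10 = 10, d_9 = (108 - 10^2)/1 = 8/1 = 8: (m_9, d_9) = (m_1, d_1) = (10, 8), so from here the quotients repeat a_1, ..., a_8; the period length is 8.
Hence the expansion of sqrt(108) is a_0 = 10 followed by the repeating block 2, 1, 1, 4, 1, 1, 2, 20 (period 8).

[10; (2, 1, 1, 4, 1, 1, 2, 20)]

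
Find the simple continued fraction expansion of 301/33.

[9; 8, 4]

Run the Euclidean algorithm on 301 and 33; the successive quotients are the partial quotients a_0, a_1, ... (each step inverts the fractional part left over by the previous one):
  301 = 9*33 + 4, so a_0 = 9.
  33 = 8*4 + 1, so a_1 = 8.
  4 = 4*1 + 0, so a_2 = 4.
The remainder reaches 0 after 3 divisions, so the expansion has 3 partial quotients, read off in order.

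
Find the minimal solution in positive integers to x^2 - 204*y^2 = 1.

First expand sqrt(204) as a continued fraction. With x_i = (sqrt(204) + m_i)/d_i and (m_0, d_0) = (0, 1): a_0 = floor(sqrt(204)) = 14, since 14^2 = 196 <= 204 < 225 = 15^2.
Iterate m_{i+1} = d_i*a_i - m_i, d_{i+1} = (204 - m_{i+1}^2)/d_i, a_{i+1} = floor((a_0 + m_{i+1})/d_{i+1}):
  m_1 = 1*14 - 0 = 14, d_1 = (204 - 14^2)/1 = 8/1 = 8, a_1 = floor((14 + 14)/8) = 3.
  m_2 = 8*3 - 14 = 10, d_2 = (204 - 10^2)/8 = 104/8 = 13, a_2 = floor((14 + 10)/13) = 1.
  m_3 = 13*1 - 10 = 3, d_3 = (204 - 3^2)/13 = 195/13 = 15, a_3 = floor((14 + 3)/15) = 1.
  m_4 = 15*1 - 3 = 12, d_4 = (204 - 12^2)/15 = 60/15 = 4, a_4 = floor((14 + 12)/4) = 6.
  m_5 = 4*6 - 12 = 12, d_5 = (204 - 12^2)/4 = 60/4 = 15, a_5 = floor((14 + 12)/15) = 1.
  m_6 = 15*1 - 12 = 3, d_6 = (204 - 3^2)/15 = 195/15 = 13, a_6 = floor((14 + 3)/13) = 1.
  m_7 = 13*1 - 3 = 10, d_7 = (204 - 10^2)/13 = 104/13 = 8, a_7 = floor((14 + 10)/8) = 3.
  m_8 = 8*3 - 10 = 14, d_8 = (204 - 14^2)/8 = 8/8 = 1, a_8 = floor((14 + 14)/1) = 28.
  m_9 = 1*28 - 14 = 14, d_9 = (204 - 14^2)/1 = 8/1 = 8: (m_9, d_9) = (m_1, d_1) = (14, 8), so from here the quotients repeat a_1, ..., a_8; the period length is 8.
So sqrt(204) = [14; (3, 1, 1, 6, 1, 1, 3, 28)] with period length k = 8.
k is even, so the fundamental solution of x^2 - 204y^2 = 1 is (p_{k-1}, q_{k-1}) = (p_7, q_7); compute convergents through index 7.
Convergents (p_i = a_i*p_{i-1} + p_{i-2}, q_i = a_i*q_{i-1} + q_{i-2} with p_{-2}=0, p_{-1}=1, q_{-2}=1, q_{-1}=0):
  i=0: a_0=14, p_0 = 14*1 + 0 = 14, q_0 = 14*0 + 1 = 1.
  i=1: a_1=3, p_1 = 3*14 + 1 = 43, q_1 = 3*1 + 0 = 3.
  i=2: a_2=1, p_2 = 1*43 + 14 = 57, q_2 = 1*3 + 1 = 4.
  i=3: a_3=1, p_3 = 1*57 + 43 = 100, q_3 = 1*4 + 3 = 7.
  i=4: a_4=6, p_4 = 6*100 + 57 = 657, q_4 = 6*7 + 4 = 46.
  i=5: a_5=1, p_5 = 1*657 + 100 = 757, q_5 = 1*46 + 7 = 53.
  i=6: a_6=1, p_6 = 1*757 + 657 = 1414, q_6 = 1*53 + 46 = 99.
  i=7: a_7=3, p_7 = 3*1414 + 757 = 4999, q_7 = 3*99 + 53 = 350.
Check: 4999^2 - 204*350^2 = 24990001 - 24990000 = 1, so (x, y) = (4999, 350) solves the equation, and by the theorem it is the least positive solution.

(x, y) = (4999, 350)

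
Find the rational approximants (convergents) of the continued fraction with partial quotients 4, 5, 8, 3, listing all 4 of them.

Using the convergent recurrence p_i = a_i*p_{i-1} + p_{i-2}, q_i = a_i*q_{i-1} + q_{i-2} with p_{-2}=0, p_{-1}=1, q_{-2}=1, q_{-1}=0:
  i=0: a_0=4, p_0 = 4*1 + 0 = 4, q_0 = 4*0 + 1 = 1.
  i=1: a_1=5, p_1 = 5*4 + 1 = 21, q_1 = 5*1 + 0 = 5.
  i=2: a_2=8, p_2 = 8*21 + 4 = 172, q_2 = 8*5 + 1 = 41.
  i=3: a_3=3, p_3 = 3*172 + 21 = 537, q_3 = 3*41 + 5 = 128.

4/1, 21/5, 172/41, 537/128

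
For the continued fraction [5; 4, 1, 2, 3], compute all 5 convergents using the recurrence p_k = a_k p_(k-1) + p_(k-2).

Using the convergent recurrence p_i = a_i*p_{i-1} + p_{i-2}, q_i = a_i*q_{i-1} + q_{i-2} with p_{-2}=0, p_{-1}=1, q_{-2}=1, q_{-1}=0:
  i=0: a_0=5, p_0 = 5*1 + 0 = 5, q_0 = 5*0 + 1 = 1.
  i=1: a_1=4, p_1 = 4*5 + 1 = 21, q_1 = 4*1 + 0 = 4.
  i=2: a_2=1, p_2 = 1*21 + 5 = 26, q_2 = 1*4 + 1 = 5.
  i=3: a_3=2, p_3 = 2*26 + 21 = 73, q_3 = 2*5 + 4 = 14.
  i=4: a_4=3, p_4 = 3*73 + 26 = 245, q_4 = 3*14 + 5 = 47.

5/1, 21/4, 26/5, 73/14, 245/47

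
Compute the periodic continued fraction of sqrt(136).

Write x_i = (sqrt(136) + m_i)/d_i with (m_0, d_0) = (0, 1). a_0 = floor(sqrt(136)) = 11, since 11^2 = 121 <= 136 < 144 = 12^2.
Iterate m_{i+1} = d_i*a_i - m_i, d_{i+1} = (136 - m_{i+1}^2)/d_i, a_{i+1} = floor((a_0 + m_{i+1})/d_{i+1}):
  m_1 = 1*11 - 0 = 11, d_1 = (136 - 11^2)/1 = 15/1 = 15, a_1 = floor((11 + 11)/15) = 1.
  m_2 = 15*1 - 11 = 4, d_2 = (136 - 4^2)/15 = 120/15 = 8, a_2 = floor((11 + 4)/8) = 1.
  m_3 = 8*1 - 4 = 4, d_3 = (136 - 4^2)/8 = 120/8 = 15, a_3 = floor((11 + 4)/15) = 1.
  m_4 = 15*1 - 4 = 11, d_4 = (136 - 11^2)/15 = 15/15 = 1, a_4 = floor((11 + 11)/1) = 22.
  m_5 = 1*22 - 11 = 11, d_5 = (136 - 11^2)/1 = 15/1 = 15: (m_5, d_5) = (m_1, d_1) = (11, 15), so from here the quotients repeat a_1, ..., a_4; the period length is 4.
Hence the expansion of sqrt(136) is a_0 = 11 followed by the repeating block 1, 1, 1, 22 (period 4).

[11; (1, 1, 1, 22)]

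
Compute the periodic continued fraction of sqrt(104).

[10; (5, 20)]

Write x_i = (sqrt(104) + m_i)/d_i with (m_0, d_0) = (0, 1). a_0 = floor(sqrt(104)) = 10, since 10^2 = 100 <= 104 < 121 = 11^2.
Iterate m_{i+1} = d_i*a_i - m_i, d_{i+1} = (104 - m_{i+1}^2)/d_i, a_{i+1} = floor((a_0 + m_{i+1})/d_{i+1}):
  m_1 = 1*10 - 0 = 10, d_1 = (104 - 10^2)/1 = 4/1 = 4, a_1 = floor((10 + 10)/4) = 5.
  m_2 = 4*5 - 10 = 10, d_2 = (104 - 10^2)/4 = 4/4 = 1, a_2 = floor((10 + 10)/1) = 20.
  m_3 = 1*20 - 10 = 10, d_3 = (104 - 10^2)/1 = 4/1 = 4: (m_3, d_3) = (m_1, d_1) = (10, 4), so from here the quotients repeat a_1, a_2; the period length is 2.
Hence the expansion of sqrt(104) is a_0 = 10 followed by the repeating block 5, 20 (period 2).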